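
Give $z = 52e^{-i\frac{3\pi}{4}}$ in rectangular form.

a = r cos θ = 52 * -sqrt(2)/2 = -26*sqrt(2)
b = r sin θ = 52 * -sqrt(2)/2 = -26*sqrt(2)
z = -26*sqrt(2) - 26*sqrt(2)i


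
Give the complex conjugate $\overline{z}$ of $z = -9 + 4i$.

If z = a + bi, then conjugate(z) = a - bi
conjugate(-9 + 4i) = -9 - 4i


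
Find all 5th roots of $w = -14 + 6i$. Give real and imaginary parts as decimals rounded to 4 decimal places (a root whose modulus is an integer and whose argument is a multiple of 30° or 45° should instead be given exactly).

|w| = sqrt(232) ≈ 15.231546, arg(w) ≈ 156.801409°
Root modulus = sqrt(232)^(1/5) ≈ 1.724046
Root arguments: θ_k = (arg(w) + 360°k)/5 for k = 0, 1, ..., 4
Compute each root as (root modulus)(cos θ_k + i sin θ_k) using full-precision intermediates, then round to 4 decimal places.
Roots: 1.4722 + 0.8972i, -0.3984 + 1.6774i, -1.7184 + 0.1395i, -0.6636 - 1.5912i, 1.3082 - 1.1229i


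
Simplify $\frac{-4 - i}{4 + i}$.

Multiply numerator and denominator by conjugate (4 - i):
= (-4 - i)(4 - i) / (4^2 + 1^2)
= (-17) / 17
= -1


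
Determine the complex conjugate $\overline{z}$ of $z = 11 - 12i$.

If z = a + bi, then conjugate(z) = a - bi
conjugate(11 - 12i) = 11 + 12i


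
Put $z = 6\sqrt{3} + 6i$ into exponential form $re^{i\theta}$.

r = |z| = sqrt((6*sqrt(3))^2 + (6)^2) = sqrt(108 + 36) = sqrt(144) = 12
θ = arctan(b/a) = arctan(6/10.3923) (quadrant-adjusted) = 30° = π/6
z = 12e^(i*π/6)


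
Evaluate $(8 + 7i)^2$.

(a + bi)^2 = a^2 - b^2 + 2abi
= 8^2 - 7^2 + 2*8*7i
= 15 + 112i


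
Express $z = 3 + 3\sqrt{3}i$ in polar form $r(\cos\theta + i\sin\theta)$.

r = |z| = sqrt(a^2 + b^2) = sqrt((3)^2 + (3*sqrt(3))^2) = sqrt(9 + 27) = sqrt(36) = 6
θ = arctan(b/a) = arctan(5.1962/3) (quadrant-adjusted) = 60°
z = 6(cos 60° + i sin 60°)


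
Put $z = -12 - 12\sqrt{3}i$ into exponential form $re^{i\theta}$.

r = |z| = sqrt((-12)^2 + (-12*sqrt(3))^2) = sqrt(144 + 432) = sqrt(576) = 24
θ = arctan(b/a) = arctan(-20.7846/-12) (quadrant-adjusted) = -120° = -2π/3
z = 24e^(-i*2π/3)


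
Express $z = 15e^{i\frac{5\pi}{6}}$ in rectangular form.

a = r cos θ = 15 * -sqrt(3)/2 = -15*sqrt(3)/2
b = r sin θ = 15 * 1/2 = 15/2
z = -15*sqrt(3)/2 + (15/2)i


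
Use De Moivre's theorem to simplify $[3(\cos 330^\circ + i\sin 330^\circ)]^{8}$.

By De Moivre: z^n = r^n(cos(nθ) + i sin(nθ))
= 3^8(cos(8*330°) + i sin(8*330°))
= 6561(cos 120° + i sin 120°)
= -6561/2 + (6561*sqrt(3)/2)i


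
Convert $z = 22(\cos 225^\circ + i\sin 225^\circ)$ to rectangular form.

a = r cos θ = 22 * -sqrt(2)/2 = -11*sqrt(2)
b = r sin θ = 22 * -sqrt(2)/2 = -11*sqrt(2)
z = -11*sqrt(2) - 11*sqrt(2)i


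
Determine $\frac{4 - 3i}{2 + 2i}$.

Multiply numerator and denominator by conjugate (2 - 2i):
= (4 - 3i)(2 - 2i) / (2^2 + 2^2)
= (2 - 14i) / 8
Divide through by 2: (1 - 7i) / 4
= 1/4 - (7/4)i


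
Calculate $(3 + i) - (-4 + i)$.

(3 - (-4)) + (1 - 1)i = 7


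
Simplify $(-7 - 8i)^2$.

(a + bi)^2 = a^2 - b^2 + 2abi
= (-7)^2 - (-8)^2 + 2*(-7)*(-8)i
= -15 + 112i


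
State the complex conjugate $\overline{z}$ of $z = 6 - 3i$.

If z = a + bi, then conjugate(z) = a - bi
conjugate(6 - 3i) = 6 + 3i


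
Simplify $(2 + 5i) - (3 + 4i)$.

(2 - 3) + (5 - 4)i = -1 + i


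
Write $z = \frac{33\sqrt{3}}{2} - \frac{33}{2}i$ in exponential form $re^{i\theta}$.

r = |z| = sqrt((33*sqrt(3)/2)^2 + (-33/2)^2) = sqrt(3267/4 + 1089/4) = sqrt(1089) = 33
θ = arctan(b/a) = arctan(-16.5/28.5788) (quadrant-adjusted) = -30° = -π/6
z = 33e^(-i*π/6)


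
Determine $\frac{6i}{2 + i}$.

Multiply numerator and denominator by conjugate (2 - i):
= (6i)(2 - i) / (2^2 + 1^2)
= (6 + 12i) / 5
= 6/5 + (12/5)i


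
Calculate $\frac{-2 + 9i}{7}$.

Divisor is real, so divide each part by 7:
= -2/7 + (9/7)i


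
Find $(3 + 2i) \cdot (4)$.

(a1*a2 - b1*b2) + (a1*b2 + b1*a2)i
= (12 - 0) + (0 + 8)i
= 12 + 8i


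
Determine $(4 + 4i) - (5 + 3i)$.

(4 - 5) + (4 - 3)i = -1 + i


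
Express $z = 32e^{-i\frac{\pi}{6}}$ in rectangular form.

a = r cos θ = 32 * sqrt(3)/2 = 16*sqrt(3)
b = r sin θ = 32 * -1/2 = -16
z = 16*sqrt(3) - 16i


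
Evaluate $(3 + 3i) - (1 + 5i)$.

(3 - 1) + (3 - 5)i = 2 - 2i


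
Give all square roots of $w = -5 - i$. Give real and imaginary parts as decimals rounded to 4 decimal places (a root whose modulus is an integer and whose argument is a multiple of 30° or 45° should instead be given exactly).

|w| = sqrt(26) ≈ 5.099020, arg(w) ≈ 191.309932°
Root modulus = sqrt(26)^(1/2) ≈ 2.258101
Root arguments: θ_k = (arg(w) + 360°k)/2 for k = 0, 1, ..., 1
Compute each root as (root modulus)(cos θ_k + i sin θ_k) using full-precision intermediates, then round to 4 decimal places.
Roots: -0.2225 + 2.2471i, 0.2225 - 2.2471i


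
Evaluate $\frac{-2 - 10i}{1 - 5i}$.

Multiply numerator and denominator by conjugate (1 + 5i):
= (-2 - 10i)(1 + 5i) / (1^2 + (-5)^2)
= (48 - 20i) / 26
Divide through by 2: (24 - 10i) / 13
= 24/13 - (10/13)i


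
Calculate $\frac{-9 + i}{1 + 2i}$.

Multiply numerator and denominator by conjugate (1 - 2i):
= (-9 + i)(1 - 2i) / (1^2 + 2^2)
= (-7 + 19i) / 5
= -7/5 + (19/5)i


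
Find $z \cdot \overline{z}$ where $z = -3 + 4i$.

z * conjugate(z) = |z|^2 = a^2 + b^2
= (-3)^2 + 4^2 = 25


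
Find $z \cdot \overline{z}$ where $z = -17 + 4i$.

z * conjugate(z) = |z|^2 = a^2 + b^2
= (-17)^2 + 4^2 = 305


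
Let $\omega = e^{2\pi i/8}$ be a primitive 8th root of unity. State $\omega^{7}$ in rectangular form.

ω^7 = e^(2πi·7/8) = e^(i·7π/4)
= cos(7π/4) + i sin(7π/4)
= sqrt(2)/2 - (sqrt(2)/2)i


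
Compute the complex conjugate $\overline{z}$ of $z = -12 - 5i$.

If z = a + bi, then conjugate(z) = a - bi
conjugate(-12 - 5i) = -12 + 5i


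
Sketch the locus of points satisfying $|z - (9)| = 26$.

|z - z0| = r describes a circle centered at z0 with radius r
Here z0 = 9 and r = 26
Locus: Circle centered at (9, 0) with radius 26


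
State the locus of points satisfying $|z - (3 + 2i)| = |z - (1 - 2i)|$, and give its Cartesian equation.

|z - z1| = |z - z2| means z is equidistant from z1 and z2,
i.e. the perpendicular bisector of the segment from (3, 2) to (1, -2) (midpoint (2, 0)).
With z = x + yi, square both sides:
(x - 3)^2 + (y - 2)^2 = (x - 1)^2 + (y - (-2))^2
The x^2 and y^2 terms cancel: -4x + (-8)y = 5 - 13 = -8
Simplify: x + 2y = 2
Locus: Perpendicular bisector of the segment from (3, 2) to (1, -2): the line x + 2y = 2


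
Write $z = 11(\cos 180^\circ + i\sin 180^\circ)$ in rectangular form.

a = r cos θ = 11 * -1 = -11
b = r sin θ = 11 * 0 = 0
z = -11


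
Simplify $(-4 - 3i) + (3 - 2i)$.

(-4 + 3) + (-3 + (-2))i = -1 - 5i


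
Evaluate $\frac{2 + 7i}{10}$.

Divisor is real, so divide each part by 10:
= 1/5 + (7/10)i


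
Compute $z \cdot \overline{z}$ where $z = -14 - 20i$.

z * conjugate(z) = |z|^2 = a^2 + b^2
= (-14)^2 + (-20)^2 = 596


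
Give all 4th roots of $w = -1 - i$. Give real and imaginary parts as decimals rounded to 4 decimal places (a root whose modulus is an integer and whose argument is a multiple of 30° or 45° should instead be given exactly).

|w| = sqrt(2) ≈ 1.414214, arg(w) = 225°
Root modulus = sqrt(2)^(1/4) ≈ 1.090508
Root arguments: θ_k = (225° + 360°k)/4 for k = 0, 1, ..., 3
Compute each root as (root modulus)(cos θ_k + i sin θ_k) using full-precision intermediates, then round to 4 decimal places.
Roots: 0.6059 + 0.9067i, -0.9067 + 0.6059i, -0.6059 - 0.9067i, 0.9067 - 0.6059i


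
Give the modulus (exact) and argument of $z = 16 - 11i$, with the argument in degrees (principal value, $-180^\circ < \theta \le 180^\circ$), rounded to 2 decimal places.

|z| = sqrt(16^2 + (-11)^2) = sqrt(377)
arg(z) = arctan(b/a) = arctan(-11/16) (quadrant-adjusted) = -34.51°


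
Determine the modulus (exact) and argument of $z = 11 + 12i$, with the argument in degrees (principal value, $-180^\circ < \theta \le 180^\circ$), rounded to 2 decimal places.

|z| = sqrt(11^2 + 12^2) = sqrt(265)
arg(z) = arctan(b/a) = arctan(12/11) (quadrant-adjusted) = 47.49°


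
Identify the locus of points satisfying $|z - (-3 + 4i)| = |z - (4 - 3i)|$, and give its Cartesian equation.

|z - z1| = |z - z2| means z is equidistant from z1 and z2,
i.e. the perpendicular bisector of the segment from (-3, 4) to (4, -3) (midpoint (1/2, 1/2)).
With z = x + yi, square both sides:
(x - (-3))^2 + (y - 4)^2 = (x - 4)^2 + (y - (-3))^2
The x^2 and y^2 terms cancel: 14x + (-14)y = 25 - 25 = 0
Simplify: x - y = 0
Locus: Perpendicular bisector of the segment from (-3, 4) to (4, -3): the line x - y = 0


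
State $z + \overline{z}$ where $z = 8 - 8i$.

z + conjugate(z) = (a + bi) + (a - bi) = 2a
= 2 * 8 = 16


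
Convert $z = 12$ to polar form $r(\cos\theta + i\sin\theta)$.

r = |z| = sqrt(a^2 + b^2) = sqrt((12)^2 + (0)^2) = sqrt(144 + 0) = sqrt(144) = 12
b = 0 and a > 0, so z lies on the positive real axis: θ = 0°
z = 12(cos 0° + i sin 0°)


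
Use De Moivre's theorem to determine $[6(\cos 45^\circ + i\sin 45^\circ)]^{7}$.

By De Moivre: z^n = r^n(cos(nθ) + i sin(nθ))
= 6^7(cos(7*45°) + i sin(7*45°))
= 279936(cos 315° + i sin 315°)
= 139968*sqrt(2) - 139968*sqrt(2)i


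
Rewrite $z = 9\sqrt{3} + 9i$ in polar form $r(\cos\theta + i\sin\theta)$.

r = |z| = sqrt(a^2 + b^2) = sqrt((9*sqrt(3))^2 + (9)^2) = sqrt(243 + 81) = sqrt(324) = 18
θ = arctan(b/a) = arctan(9/15.5885) (quadrant-adjusted) = 30°
z = 18(cos 30° + i sin 30°)


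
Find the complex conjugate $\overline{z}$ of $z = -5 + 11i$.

If z = a + bi, then conjugate(z) = a - bi
conjugate(-5 + 11i) = -5 - 11i


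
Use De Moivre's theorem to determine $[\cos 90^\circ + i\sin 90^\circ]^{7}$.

By De Moivre: z^n = r^n(cos(nθ) + i sin(nθ))
= 1^7(cos(7*90°) + i sin(7*90°))
= 1(cos 270° + i sin 270°)
= -i


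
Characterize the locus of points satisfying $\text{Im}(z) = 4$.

Im(z) = y where z = x + yi; the equation y = 4 is satisfied by all points with that y-coordinate
Locus: Horizontal line y = 4


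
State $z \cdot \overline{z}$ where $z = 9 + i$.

z * conjugate(z) = |z|^2 = a^2 + b^2
= 9^2 + 1^2 = 82


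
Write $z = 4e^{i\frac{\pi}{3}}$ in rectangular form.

a = r cos θ = 4 * 1/2 = 2
b = r sin θ = 4 * sqrt(3)/2 = 2*sqrt(3)
z = 2 + 2*sqrt(3)i


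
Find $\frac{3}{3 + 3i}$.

Multiply numerator and denominator by conjugate (3 - 3i):
= (3)(3 - 3i) / (3^2 + 3^2)
= (9 - 9i) / 18
Divide through by 9: (1 - i) / 2
= 1/2 - (1/2)i


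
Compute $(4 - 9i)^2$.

(a + bi)^2 = a^2 - b^2 + 2abi
= 4^2 - (-9)^2 + 2*4*(-9)i
= -65 - 72i


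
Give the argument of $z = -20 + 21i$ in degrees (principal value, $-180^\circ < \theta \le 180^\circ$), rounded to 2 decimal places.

θ = arctan(b/a) = arctan(21/-20) (quadrant-adjusted) = 133.60°


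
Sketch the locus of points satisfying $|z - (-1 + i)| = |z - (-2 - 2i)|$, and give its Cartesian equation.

|z - z1| = |z - z2| means z is equidistant from z1 and z2,
i.e. the perpendicular bisector of the segment from (-1, 1) to (-2, -2) (midpoint (-3/2, -1/2)).
With z = x + yi, square both sides:
(x - (-1))^2 + (y - 1)^2 = (x - (-2))^2 + (y - (-2))^2
The x^2 and y^2 terms cancel: -2x + (-6)y = 8 - 2 = 6
Simplify: x + 3y = -3
Locus: Perpendicular bisector of the segment from (-1, 1) to (-2, -2): the line x + 3y = -3


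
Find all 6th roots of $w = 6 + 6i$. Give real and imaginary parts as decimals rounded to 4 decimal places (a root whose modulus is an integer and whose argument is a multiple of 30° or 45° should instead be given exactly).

|w| = sqrt(72) ≈ 8.485281, arg(w) = 45°
Root modulus = sqrt(72)^(1/6) ≈ 1.428163
Root arguments: θ_k = (45° + 360°k)/6 for k = 0, 1, ..., 5
Compute each root as (root modulus)(cos θ_k + i sin θ_k) using full-precision intermediates, then round to 4 decimal places.
Roots: 1.4159 + 0.1864i, 0.5465 + 1.3195i, -0.8694 + 1.1330i, -1.4159 - 0.1864i, -0.5465 - 1.3195i, 0.8694 - 1.1330i


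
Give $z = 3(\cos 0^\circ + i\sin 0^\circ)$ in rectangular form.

a = r cos θ = 3 * 1 = 3
b = r sin θ = 3 * 0 = 0
z = 3


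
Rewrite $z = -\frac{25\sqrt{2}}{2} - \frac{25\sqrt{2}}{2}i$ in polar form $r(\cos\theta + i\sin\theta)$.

r = |z| = sqrt(a^2 + b^2) = sqrt((-25*sqrt(2)/2)^2 + (-25*sqrt(2)/2)^2) = sqrt(625/2 + 625/2) = sqrt(625) = 25
θ = arctan(b/a) = arctan(-17.6777/-17.6777) (quadrant-adjusted) = 225°
z = 25(cos 225° + i sin 225°)


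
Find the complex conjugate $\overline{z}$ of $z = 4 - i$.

If z = a + bi, then conjugate(z) = a - bi
conjugate(4 - i) = 4 + i


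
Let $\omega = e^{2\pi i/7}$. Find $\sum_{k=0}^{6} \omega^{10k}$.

Let ζ = ω^10 = e^(2πi·10/7). Since 7 ∤ 10, ζ ≠ 1.
Sum = Σ_{k=0}^{6} ζ^k = (ζ^7 - 1)/(ζ - 1) = (ω^{10·7} - 1)/(ζ - 1) = (1 - 1)/(ζ - 1) = 0


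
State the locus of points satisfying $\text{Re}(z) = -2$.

Re(z) = x where z = x + yi; the equation x = -2 is satisfied by all points with that x-coordinate
Locus: Vertical line x = -2


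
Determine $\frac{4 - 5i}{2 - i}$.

Multiply numerator and denominator by conjugate (2 + i):
= (4 - 5i)(2 + i) / (2^2 + (-1)^2)
= (13 - 6i) / 5
= 13/5 - (6/5)i


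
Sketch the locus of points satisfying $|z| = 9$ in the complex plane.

|z| = 9 means sqrt(x^2 + y^2) = 9
This is a circle of radius 9 centered at the origin


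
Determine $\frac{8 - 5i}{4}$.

Divisor is real, so divide each part by 4:
= 2 - (5/4)i


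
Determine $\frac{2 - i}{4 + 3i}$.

Multiply numerator and denominator by conjugate (4 - 3i):
= (2 - i)(4 - 3i) / (4^2 + 3^2)
= (5 - 10i) / 25
Divide through by 5: (1 - 2i) / 5
= 1/5 - (2/5)i


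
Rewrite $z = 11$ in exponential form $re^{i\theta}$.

r = |z| = sqrt((11)^2 + (0)^2) = sqrt(121 + 0) = sqrt(121) = 11
b = 0 and a > 0, so z lies on the positive real axis: θ = 0
z = 11e^(i*0) = 11


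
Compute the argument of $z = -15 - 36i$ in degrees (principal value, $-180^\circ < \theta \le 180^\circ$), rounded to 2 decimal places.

θ = arctan(b/a) = arctan(-36/-15) (quadrant-adjusted) = -112.62°


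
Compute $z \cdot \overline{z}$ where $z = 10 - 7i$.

z * conjugate(z) = |z|^2 = a^2 + b^2
= 10^2 + (-7)^2 = 149


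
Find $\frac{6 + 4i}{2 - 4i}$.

Multiply numerator and denominator by conjugate (2 + 4i):
= (6 + 4i)(2 + 4i) / (2^2 + (-4)^2)
= (-4 + 32i) / 20
Divide through by 4: (-1 + 8i) / 5
= -1/5 + (8/5)i


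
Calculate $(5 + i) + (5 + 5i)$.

(5 + 5) + (1 + 5)i = 10 + 6i


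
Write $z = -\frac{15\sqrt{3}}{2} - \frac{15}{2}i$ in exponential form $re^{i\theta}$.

r = |z| = sqrt((-15*sqrt(3)/2)^2 + (-15/2)^2) = sqrt(675/4 + 225/4) = sqrt(225) = 15
θ = arctan(b/a) = arctan(-7.5/-12.9904) (quadrant-adjusted) = -150° = -5π/6
z = 15e^(-i*5π/6)


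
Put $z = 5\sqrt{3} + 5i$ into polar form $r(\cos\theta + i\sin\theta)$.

r = |z| = sqrt(a^2 + b^2) = sqrt((5*sqrt(3))^2 + (5)^2) = sqrt(75 + 25) = sqrt(100) = 10
θ = arctan(b/a) = arctan(5/8.6603) (quadrant-adjusted) = 30°
z = 10(cos 30° + i sin 30°)


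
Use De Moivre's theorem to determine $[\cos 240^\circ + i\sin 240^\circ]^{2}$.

By De Moivre: z^n = r^n(cos(nθ) + i sin(nθ))
= 1^2(cos(2*240°) + i sin(2*240°))
= 1(cos 120° + i sin 120°)
= -1/2 + (sqrt(3)/2)i


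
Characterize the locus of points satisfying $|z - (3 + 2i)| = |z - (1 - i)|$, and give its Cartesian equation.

|z - z1| = |z - z2| means z is equidistant from z1 and z2,
i.e. the perpendicular bisector of the segment from (3, 2) to (1, -1) (midpoint (2, 1/2)).
With z = x + yi, square both sides:
(x - 3)^2 + (y - 2)^2 = (x - 1)^2 + (y - (-1))^2
The x^2 and y^2 terms cancel: -4x + (-6)y = 2 - 13 = -11
Simplify: 4x + 6y = 11
Locus: Perpendicular bisector of the segment from (3, 2) to (1, -1): the line 4x + 6y = 11


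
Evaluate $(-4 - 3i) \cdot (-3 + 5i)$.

(a1*a2 - b1*b2) + (a1*b2 + b1*a2)i
= (12 - (-15)) + (-20 + 9)i
= 27 - 11i


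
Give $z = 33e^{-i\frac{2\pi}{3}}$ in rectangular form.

a = r cos θ = 33 * -1/2 = -33/2
b = r sin θ = 33 * -sqrt(3)/2 = -33*sqrt(3)/2
z = -33/2 - (33*sqrt(3)/2)i


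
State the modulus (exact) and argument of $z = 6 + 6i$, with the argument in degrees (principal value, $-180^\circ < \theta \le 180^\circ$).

|z| = sqrt(6^2 + 6^2) = sqrt(72)
arg(z) = arctan(b/a) = arctan(6/6) (quadrant-adjusted) = 45°


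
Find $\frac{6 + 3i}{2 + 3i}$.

Multiply numerator and denominator by conjugate (2 - 3i):
= (6 + 3i)(2 - 3i) / (2^2 + 3^2)
= (21 - 12i) / 13
= 21/13 - (12/13)i


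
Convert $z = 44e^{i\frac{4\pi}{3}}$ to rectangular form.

a = r cos θ = 44 * -1/2 = -22
b = r sin θ = 44 * -sqrt(3)/2 = -22*sqrt(3)
z = -22 - 22*sqrt(3)i


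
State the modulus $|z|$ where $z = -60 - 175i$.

|z| = sqrt(a^2 + b^2) = sqrt((-60)^2 + (-175)^2) = sqrt(34225) = 185


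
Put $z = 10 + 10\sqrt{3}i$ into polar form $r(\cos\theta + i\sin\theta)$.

r = |z| = sqrt(a^2 + b^2) = sqrt((10)^2 + (10*sqrt(3))^2) = sqrt(100 + 300) = sqrt(400) = 20
θ = arctan(b/a) = arctan(17.3205/10) (quadrant-adjusted) = 60°
z = 20(cos 60° + i sin 60°)


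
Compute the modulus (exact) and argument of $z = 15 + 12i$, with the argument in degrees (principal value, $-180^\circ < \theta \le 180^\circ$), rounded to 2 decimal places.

|z| = sqrt(15^2 + 12^2) = sqrt(369)
arg(z) = arctan(b/a) = arctan(12/15) (quadrant-adjusted) = 38.66°


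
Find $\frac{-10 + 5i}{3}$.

Divisor is real, so divide each part by 3:
= -10/3 + (5/3)i


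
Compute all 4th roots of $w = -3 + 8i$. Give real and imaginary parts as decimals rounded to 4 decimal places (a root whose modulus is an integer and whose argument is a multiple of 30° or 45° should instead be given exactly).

|w| = sqrt(73) ≈ 8.544004, arg(w) ≈ 110.556045°
Root modulus = sqrt(73)^(1/4) ≈ 1.709682
Root arguments: θ_k = (arg(w) + 360°k)/4 for k = 0, 1, ..., 3
Compute each root as (root modulus)(cos θ_k + i sin θ_k) using full-precision intermediates, then round to 4 decimal places.
Roots: 1.5146 + 0.7931i, -0.7931 + 1.5146i, -1.5146 - 0.7931i, 0.7931 - 1.5146i


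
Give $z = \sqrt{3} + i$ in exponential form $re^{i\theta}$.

r = |z| = sqrt((sqrt(3))^2 + (1)^2) = sqrt(3 + 1) = sqrt(4) = 2
θ = arctan(b/a) = arctan(1/1.7321) (quadrant-adjusted) = 30° = π/6
z = 2e^(i*π/6)


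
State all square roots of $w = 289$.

|w| = 289, arg(w) = 0°
Root modulus = 289^(1/2) = 17
Root arguments: θ_k = (0° + 360°k)/2 for k = 0, 1, ..., 1
Roots: 17, -17


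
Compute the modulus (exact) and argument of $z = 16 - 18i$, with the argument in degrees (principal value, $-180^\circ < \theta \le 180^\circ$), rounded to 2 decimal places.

|z| = sqrt(16^2 + (-18)^2) = sqrt(580)
arg(z) = arctan(b/a) = arctan(-18/16) (quadrant-adjusted) = -48.37°


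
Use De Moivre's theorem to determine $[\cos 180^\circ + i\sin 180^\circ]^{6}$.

By De Moivre: z^n = r^n(cos(nθ) + i sin(nθ))
= 1^6(cos(6*180°) + i sin(6*180°))
= 1(cos 0° + i sin 0°)
= 1


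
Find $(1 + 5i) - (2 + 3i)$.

(1 - 2) + (5 - 3)i = -1 + 2i


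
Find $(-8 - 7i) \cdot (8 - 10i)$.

(a1*a2 - b1*b2) + (a1*b2 + b1*a2)i
= (-64 - 70) + (80 + (-56))i
= -134 + 24i


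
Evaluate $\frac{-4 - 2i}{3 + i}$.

Multiply numerator and denominator by conjugate (3 - i):
= (-4 - 2i)(3 - i) / (3^2 + 1^2)
= (-14 - 2i) / 10
Divide through by 2: (-7 - i) / 5
= -7/5 - (1/5)i


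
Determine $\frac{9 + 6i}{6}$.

Divisor is real, so divide each part by 6:
= 3/2 + i


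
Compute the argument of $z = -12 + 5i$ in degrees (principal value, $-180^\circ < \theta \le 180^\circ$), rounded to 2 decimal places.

θ = arctan(b/a) = arctan(5/-12) (quadrant-adjusted) = 157.38°


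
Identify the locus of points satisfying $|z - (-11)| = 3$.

|z - z0| = r describes a circle centered at z0 with radius r
Here z0 = -11 and r = 3
Locus: Circle centered at (-11, 0) with radius 3


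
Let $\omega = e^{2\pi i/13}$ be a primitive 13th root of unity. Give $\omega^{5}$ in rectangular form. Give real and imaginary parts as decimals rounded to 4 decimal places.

ω^5 = e^(2πi·5/13) = e^(i·10π/13)
= cos(10π/13) + i sin(10π/13)
= -0.7485 + 0.6631i


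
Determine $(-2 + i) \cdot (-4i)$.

(a1*a2 - b1*b2) + (a1*b2 + b1*a2)i
= (0 - (-4)) + (8 + 0)i
= 4 + 8i


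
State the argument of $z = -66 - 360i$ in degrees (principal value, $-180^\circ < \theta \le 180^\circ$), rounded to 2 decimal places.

θ = arctan(b/a) = arctan(-360/-66) (quadrant-adjusted) = -100.39°


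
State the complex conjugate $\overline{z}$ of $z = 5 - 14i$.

If z = a + bi, then conjugate(z) = a - bi
conjugate(5 - 14i) = 5 + 14i


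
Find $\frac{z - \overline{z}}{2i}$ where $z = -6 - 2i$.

z - conjugate(z) = 2bi
(z - conjugate(z))/(2i) = 2bi/(2i) = b = -2


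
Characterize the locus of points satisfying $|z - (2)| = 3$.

|z - z0| = r describes a circle centered at z0 with radius r
Here z0 = 2 and r = 3
Locus: Circle centered at (2, 0) with radius 3


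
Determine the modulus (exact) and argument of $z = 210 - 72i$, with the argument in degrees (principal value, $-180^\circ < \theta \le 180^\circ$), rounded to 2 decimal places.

|z| = sqrt(210^2 + (-72)^2) = 222
arg(z) = arctan(b/a) = arctan(-72/210) (quadrant-adjusted) = -18.92°


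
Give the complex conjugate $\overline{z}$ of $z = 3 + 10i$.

If z = a + bi, then conjugate(z) = a - bi
conjugate(3 + 10i) = 3 - 10i


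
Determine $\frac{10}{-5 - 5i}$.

Multiply numerator and denominator by conjugate (-5 + 5i):
= (10)(-5 + 5i) / ((-5)^2 + (-5)^2)
= (-50 + 50i) / 50
= -1 + i


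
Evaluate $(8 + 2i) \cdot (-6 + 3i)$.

(a1*a2 - b1*b2) + (a1*b2 + b1*a2)i
= (-48 - 6) + (24 + (-12))i
= -54 + 12i


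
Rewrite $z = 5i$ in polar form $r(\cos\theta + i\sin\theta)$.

r = |z| = sqrt(a^2 + b^2) = sqrt((0)^2 + (5)^2) = sqrt(0 + 25) = sqrt(25) = 5
a = 0 and b > 0, so z lies on the positive imaginary axis: θ = 90°
z = 5(cos 90° + i sin 90°)


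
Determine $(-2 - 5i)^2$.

(a + bi)^2 = a^2 - b^2 + 2abi
= (-2)^2 - (-5)^2 + 2*(-2)*(-5)i
= -21 + 20i


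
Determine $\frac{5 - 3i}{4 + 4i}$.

Multiply numerator and denominator by conjugate (4 - 4i):
= (5 - 3i)(4 - 4i) / (4^2 + 4^2)
= (8 - 32i) / 32
Divide through by 8: (1 - 4i) / 4
= 1/4 - i


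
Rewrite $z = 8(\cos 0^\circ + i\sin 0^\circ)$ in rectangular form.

a = r cos θ = 8 * 1 = 8
b = r sin θ = 8 * 0 = 0
z = 8


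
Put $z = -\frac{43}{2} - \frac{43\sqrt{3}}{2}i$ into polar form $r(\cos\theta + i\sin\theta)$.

r = |z| = sqrt(a^2 + b^2) = sqrt((-43/2)^2 + (-43*sqrt(3)/2)^2) = sqrt(1849/4 + 5547/4) = sqrt(1849) = 43
θ = arctan(b/a) = arctan(-37.2391/-21.5) (quadrant-adjusted) = 240°
z = 43(cos 240° + i sin 240°)


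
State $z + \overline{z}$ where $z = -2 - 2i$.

z + conjugate(z) = (a + bi) + (a - bi) = 2a
= 2 * (-2) = -4


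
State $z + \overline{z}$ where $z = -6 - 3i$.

z + conjugate(z) = (a + bi) + (a - bi) = 2a
= 2 * (-6) = -12


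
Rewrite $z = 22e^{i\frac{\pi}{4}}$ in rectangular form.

a = r cos θ = 22 * sqrt(2)/2 = 11*sqrt(2)
b = r sin θ = 22 * sqrt(2)/2 = 11*sqrt(2)
z = 11*sqrt(2) + 11*sqrt(2)i


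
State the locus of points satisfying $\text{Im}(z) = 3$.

Im(z) = y where z = x + yi; the equation y = 3 is satisfied by all points with that y-coordinate
Locus: Horizontal line y = 3


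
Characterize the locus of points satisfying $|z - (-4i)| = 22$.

|z - z0| = r describes a circle centered at z0 with radius r
Here z0 = -4i and r = 22
Locus: Circle centered at (0, -4) with radius 22


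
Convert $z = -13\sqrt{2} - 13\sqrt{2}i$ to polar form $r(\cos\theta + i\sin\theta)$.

r = |z| = sqrt(a^2 + b^2) = sqrt((-13*sqrt(2))^2 + (-13*sqrt(2))^2) = sqrt(338 + 338) = sqrt(676) = 26
θ = arctan(b/a) = arctan(-18.3848/-18.3848) (quadrant-adjusted) = 225°
z = 26(cos 225° + i sin 225°)


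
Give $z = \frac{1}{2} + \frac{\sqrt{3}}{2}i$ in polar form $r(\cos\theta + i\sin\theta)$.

r = |z| = sqrt(a^2 + b^2) = sqrt((1/2)^2 + (sqrt(3)/2)^2) = sqrt(1/4 + 3/4) = sqrt(1) = 1
θ = arctan(b/a) = arctan(0.866/0.5) (quadrant-adjusted) = 60°
z = 1(cos 60° + i sin 60°)


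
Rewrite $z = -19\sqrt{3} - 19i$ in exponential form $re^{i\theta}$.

r = |z| = sqrt((-19*sqrt(3))^2 + (-19)^2) = sqrt(1083 + 361) = sqrt(1444) = 38
θ = arctan(b/a) = arctan(-19/-32.909) (quadrant-adjusted) = -150° = -5π/6
z = 38e^(-i*5π/6)


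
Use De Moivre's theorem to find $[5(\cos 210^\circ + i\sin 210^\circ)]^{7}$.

By De Moivre: z^n = r^n(cos(nθ) + i sin(nθ))
= 5^7(cos(7*210°) + i sin(7*210°))
= 78125(cos 30° + i sin 30°)
= 78125*sqrt(3)/2 + (78125/2)i


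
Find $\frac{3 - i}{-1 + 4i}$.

Multiply numerator and denominator by conjugate (-1 - 4i):
= (3 - i)(-1 - 4i) / ((-1)^2 + 4^2)
= (-7 - 11i) / 17
= -7/17 - (11/17)i


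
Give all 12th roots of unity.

ω_k = e^(2πik/12) = cos(2πk/12) + i sin(2πk/12) for k = 0, 1, ..., 11
Roots: 1, sqrt(3)/2 + (1/2)i, 1/2 + (sqrt(3)/2)i, i, -1/2 + (sqrt(3)/2)i, -sqrt(3)/2 + (1/2)i, -1, -sqrt(3)/2 - (1/2)i, -1/2 - (sqrt(3)/2)i, -i, 1/2 - (sqrt(3)/2)i, sqrt(3)/2 - (1/2)i


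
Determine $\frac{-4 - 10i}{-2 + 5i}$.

Multiply numerator and denominator by conjugate (-2 - 5i):
= (-4 - 10i)(-2 - 5i) / ((-2)^2 + 5^2)
= (-42 + 40i) / 29
= -42/29 + (40/29)i


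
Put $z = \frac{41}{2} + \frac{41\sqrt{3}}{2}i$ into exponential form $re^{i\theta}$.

r = |z| = sqrt((41/2)^2 + (41*sqrt(3)/2)^2) = sqrt(1681/4 + 5043/4) = sqrt(1681) = 41
θ = arctan(b/a) = arctan(35.507/20.5) (quadrant-adjusted) = 60° = π/3
z = 41e^(i*π/3)


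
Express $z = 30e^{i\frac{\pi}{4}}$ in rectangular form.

a = r cos θ = 30 * sqrt(2)/2 = 15*sqrt(2)
b = r sin θ = 30 * sqrt(2)/2 = 15*sqrt(2)
z = 15*sqrt(2) + 15*sqrt(2)i


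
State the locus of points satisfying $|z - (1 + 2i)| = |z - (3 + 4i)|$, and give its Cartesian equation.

|z - z1| = |z - z2| means z is equidistant from z1 and z2,
i.e. the perpendicular bisector of the segment from (1, 2) to (3, 4) (midpoint (2, 3)).
With z = x + yi, square both sides:
(x - 1)^2 + (y - 2)^2 = (x - 3)^2 + (y - 4)^2
The x^2 and y^2 terms cancel: 4x + 4y = 25 - 5 = 20
Simplify: x + y = 5
Locus: Perpendicular bisector of the segment from (1, 2) to (3, 4): the line x + y = 5


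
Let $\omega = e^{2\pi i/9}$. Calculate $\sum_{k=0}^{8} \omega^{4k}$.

Let ζ = ω^4 = e^(2πi·4/9). Since 9 ∤ 4, ζ ≠ 1.
Sum = Σ_{k=0}^{8} ζ^k = (ζ^9 - 1)/(ζ - 1) = (ω^{4·9} - 1)/(ζ - 1) = (1 - 1)/(ζ - 1) = 0


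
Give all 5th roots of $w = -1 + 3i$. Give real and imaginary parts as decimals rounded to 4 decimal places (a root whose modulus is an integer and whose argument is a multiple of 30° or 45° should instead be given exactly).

|w| = sqrt(10) ≈ 3.162278, arg(w) ≈ 108.434949°
Root modulus = sqrt(10)^(1/5) ≈ 1.258925
Root arguments: θ_k = (arg(w) + 360°k)/5 for k = 0, 1, ..., 4
Compute each root as (root modulus)(cos θ_k + i sin θ_k) using full-precision intermediates, then round to 4 decimal places.
Roots: 1.1698 + 0.4652i, -0.0810 + 1.2563i, -1.2198 + 0.3112i, -0.6730 - 1.0640i, 0.8039 - 0.9688i


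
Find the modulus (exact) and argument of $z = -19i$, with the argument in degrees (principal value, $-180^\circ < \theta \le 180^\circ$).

|z| = sqrt(0^2 + (-19)^2) = 19
a = 0 and b < 0, so z lies on the negative imaginary axis: arg(z) = -90°


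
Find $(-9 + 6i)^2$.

(a + bi)^2 = a^2 - b^2 + 2abi
= (-9)^2 - 6^2 + 2*(-9)*6i
= 45 - 108i


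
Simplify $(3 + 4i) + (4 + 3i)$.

(3 + 4) + (4 + 3)i = 7 + 7i


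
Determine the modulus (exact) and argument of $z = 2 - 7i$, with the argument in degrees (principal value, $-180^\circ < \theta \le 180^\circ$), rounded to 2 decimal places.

|z| = sqrt(2^2 + (-7)^2) = sqrt(53)
arg(z) = arctan(b/a) = arctan(-7/2) (quadrant-adjusted) = -74.05°


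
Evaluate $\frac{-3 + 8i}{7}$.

Divisor is real, so divide each part by 7:
= -3/7 + (8/7)i


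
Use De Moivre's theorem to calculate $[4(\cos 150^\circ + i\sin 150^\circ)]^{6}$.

By De Moivre: z^n = r^n(cos(nθ) + i sin(nθ))
= 4^6(cos(6*150°) + i sin(6*150°))
= 4096(cos 180° + i sin 180°)
= -4096


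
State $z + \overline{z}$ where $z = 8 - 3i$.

z + conjugate(z) = (a + bi) + (a - bi) = 2a
= 2 * 8 = 16


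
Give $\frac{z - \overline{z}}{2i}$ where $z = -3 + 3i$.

z - conjugate(z) = 2bi
(z - conjugate(z))/(2i) = 2bi/(2i) = b = 3


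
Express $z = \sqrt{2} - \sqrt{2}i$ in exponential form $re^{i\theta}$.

r = |z| = sqrt((sqrt(2))^2 + (-sqrt(2))^2) = sqrt(2 + 2) = sqrt(4) = 2
θ = arctan(b/a) = arctan(-1.4142/1.4142) (quadrant-adjusted) = -45° = -π/4
z = 2e^(-i*π/4)


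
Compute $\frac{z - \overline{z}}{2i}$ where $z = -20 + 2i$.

z - conjugate(z) = 2bi
(z - conjugate(z))/(2i) = 2bi/(2i) = b = 2


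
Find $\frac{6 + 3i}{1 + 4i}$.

Multiply numerator and denominator by conjugate (1 - 4i):
= (6 + 3i)(1 - 4i) / (1^2 + 4^2)
= (18 - 21i) / 17
= 18/17 - (21/17)i


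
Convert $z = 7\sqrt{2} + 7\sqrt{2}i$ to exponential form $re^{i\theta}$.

r = |z| = sqrt((7*sqrt(2))^2 + (7*sqrt(2))^2) = sqrt(98 + 98) = sqrt(196) = 14
θ = arctan(b/a) = arctan(9.8995/9.8995) (quadrant-adjusted) = 45° = π/4
z = 14e^(i*π/4)


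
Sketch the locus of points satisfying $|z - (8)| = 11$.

|z - z0| = r describes a circle centered at z0 with radius r
Here z0 = 8 and r = 11
Locus: Circle centered at (8, 0) with radius 11


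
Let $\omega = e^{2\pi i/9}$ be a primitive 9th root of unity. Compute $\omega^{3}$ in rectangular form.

ω^3 = e^(2πi·3/9) = e^(i·2π/3)
= cos(2π/3) + i sin(2π/3)
= -1/2 + (sqrt(3)/2)i


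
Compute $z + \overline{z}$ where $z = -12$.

z + conjugate(z) = (a + bi) + (a - bi) = 2a
= 2 * (-12) = -24


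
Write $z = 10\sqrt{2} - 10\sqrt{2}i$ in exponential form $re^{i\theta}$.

r = |z| = sqrt((10*sqrt(2))^2 + (-10*sqrt(2))^2) = sqrt(200 + 200) = sqrt(400) = 20
θ = arctan(b/a) = arctan(-14.1421/14.1421) (quadrant-adjusted) = -45° = -π/4
z = 20e^(-i*π/4)


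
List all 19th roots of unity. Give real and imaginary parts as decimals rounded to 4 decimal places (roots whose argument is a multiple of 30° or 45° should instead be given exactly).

ω_k = e^(2πik/19) = cos(2πk/19) + i sin(2πk/19) for k = 0, 1, ..., 18
Roots: 1, 0.9458 + 0.3247i, 0.7891 + 0.6142i, 0.5469 + 0.8372i, 0.2455 + 0.9694i, -0.0826 + 0.9966i, -0.4017 + 0.9158i, -0.6773 + 0.7357i, -0.8795 + 0.4759i, -0.9864 + 0.1646i, -0.9864 - 0.1646i, -0.8795 - 0.4759i, -0.6773 - 0.7357i, -0.4017 - 0.9158i, -0.0826 - 0.9966i, 0.2455 - 0.9694i, 0.5469 - 0.8372i, 0.7891 - 0.6142i, 0.9458 - 0.3247i


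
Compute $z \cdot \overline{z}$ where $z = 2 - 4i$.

z * conjugate(z) = |z|^2 = a^2 + b^2
= 2^2 + (-4)^2 = 20


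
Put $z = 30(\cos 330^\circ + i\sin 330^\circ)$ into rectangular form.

a = r cos θ = 30 * sqrt(3)/2 = 15*sqrt(3)
b = r sin θ = 30 * -1/2 = -15
z = 15*sqrt(3) - 15i


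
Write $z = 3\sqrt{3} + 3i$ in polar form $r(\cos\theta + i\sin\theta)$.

r = |z| = sqrt(a^2 + b^2) = sqrt((3*sqrt(3))^2 + (3)^2) = sqrt(27 + 9) = sqrt(36) = 6
θ = arctan(b/a) = arctan(3/5.1962) (quadrant-adjusted) = 30°
z = 6(cos 30° + i sin 30°)


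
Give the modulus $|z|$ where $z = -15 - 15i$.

|z| = sqrt(a^2 + b^2) = sqrt((-15)^2 + (-15)^2) = sqrt(450) = sqrt(450)


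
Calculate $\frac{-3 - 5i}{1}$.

Divisor is real, so divide each part by 1:
= -3 - 5i


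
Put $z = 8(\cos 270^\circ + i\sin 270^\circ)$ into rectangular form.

a = r cos θ = 8 * 0 = 0
b = r sin θ = 8 * -1 = -8
z = -8i


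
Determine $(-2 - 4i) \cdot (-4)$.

(a1*a2 - b1*b2) + (a1*b2 + b1*a2)i
= (8 - 0) + (0 + 16)i
= 8 + 16i


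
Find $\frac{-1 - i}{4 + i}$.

Multiply numerator and denominator by conjugate (4 - i):
= (-1 - i)(4 - i) / (4^2 + 1^2)
= (-5 - 3i) / 17
= -5/17 - (3/17)i


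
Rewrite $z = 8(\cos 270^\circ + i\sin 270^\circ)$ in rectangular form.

a = r cos θ = 8 * 0 = 0
b = r sin θ = 8 * -1 = -8
z = -8i


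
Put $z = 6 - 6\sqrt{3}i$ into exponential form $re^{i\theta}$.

r = |z| = sqrt((6)^2 + (-6*sqrt(3))^2) = sqrt(36 + 108) = sqrt(144) = 12
θ = arctan(b/a) = arctan(-10.3923/6) (quadrant-adjusted) = -60° = -π/3
z = 12e^(-i*π/3)


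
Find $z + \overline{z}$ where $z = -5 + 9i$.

z + conjugate(z) = (a + bi) + (a - bi) = 2a
= 2 * (-5) = -10


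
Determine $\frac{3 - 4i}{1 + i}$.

Multiply numerator and denominator by conjugate (1 - i):
= (3 - 4i)(1 - i) / (1^2 + 1^2)
= (-1 - 7i) / 2
= -1/2 - (7/2)i


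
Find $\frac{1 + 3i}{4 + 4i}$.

Multiply numerator and denominator by conjugate (4 - 4i):
= (1 + 3i)(4 - 4i) / (4^2 + 4^2)
= (16 + 8i) / 32
Divide through by 8: (2 + i) / 4
= 1/2 + (1/4)i


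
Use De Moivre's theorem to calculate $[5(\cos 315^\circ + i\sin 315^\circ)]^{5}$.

By De Moivre: z^n = r^n(cos(nθ) + i sin(nθ))
= 5^5(cos(5*315°) + i sin(5*315°))
= 3125(cos 135° + i sin 135°)
= -3125*sqrt(2)/2 + (3125*sqrt(2)/2)i


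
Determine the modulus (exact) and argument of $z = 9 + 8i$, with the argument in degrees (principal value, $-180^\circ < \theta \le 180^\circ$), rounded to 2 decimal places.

|z| = sqrt(9^2 + 8^2) = sqrt(145)
arg(z) = arctan(b/a) = arctan(8/9) (quadrant-adjusted) = 41.63°


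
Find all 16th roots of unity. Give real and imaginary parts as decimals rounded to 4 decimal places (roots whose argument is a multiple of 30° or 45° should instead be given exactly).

ω_k = e^(2πik/16) = cos(2πk/16) + i sin(2πk/16) for k = 0, 1, ..., 15
Roots: 1, 0.9239 + 0.3827i, sqrt(2)/2 + (sqrt(2)/2)i, 0.3827 + 0.9239i, i, -0.3827 + 0.9239i, -sqrt(2)/2 + (sqrt(2)/2)i, -0.9239 + 0.3827i, -1, -0.9239 - 0.3827i, -sqrt(2)/2 - (sqrt(2)/2)i, -0.3827 - 0.9239i, -i, 0.3827 - 0.9239i, sqrt(2)/2 - (sqrt(2)/2)i, 0.9239 - 0.3827i


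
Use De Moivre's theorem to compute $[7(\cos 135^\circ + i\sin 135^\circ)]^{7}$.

By De Moivre: z^n = r^n(cos(nθ) + i sin(nθ))
= 7^7(cos(7*135°) + i sin(7*135°))
= 823543(cos 225° + i sin 225°)
= -823543*sqrt(2)/2 - (823543*sqrt(2)/2)i


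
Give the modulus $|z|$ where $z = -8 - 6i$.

|z| = sqrt(a^2 + b^2) = sqrt((-8)^2 + (-6)^2) = sqrt(100) = 10


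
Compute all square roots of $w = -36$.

|w| = 36, arg(w) = 180°
Root modulus = 36^(1/2) = 6
Root arguments: θ_k = (180° + 360°k)/2 for k = 0, 1, ..., 1
Roots: 6i, -6i


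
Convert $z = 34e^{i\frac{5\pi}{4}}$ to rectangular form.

a = r cos θ = 34 * -sqrt(2)/2 = -17*sqrt(2)
b = r sin θ = 34 * -sqrt(2)/2 = -17*sqrt(2)
z = -17*sqrt(2) - 17*sqrt(2)i


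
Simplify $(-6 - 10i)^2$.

(a + bi)^2 = a^2 - b^2 + 2abi
= (-6)^2 - (-10)^2 + 2*(-6)*(-10)i
= -64 + 120i


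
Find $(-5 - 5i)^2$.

(a + bi)^2 = a^2 - b^2 + 2abi
= (-5)^2 - (-5)^2 + 2*(-5)*(-5)i
= 50i


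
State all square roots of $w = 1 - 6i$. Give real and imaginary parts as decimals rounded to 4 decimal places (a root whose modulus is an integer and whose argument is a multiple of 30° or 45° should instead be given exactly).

|w| = sqrt(37) ≈ 6.082763, arg(w) ≈ 279.462322°
Root modulus = sqrt(37)^(1/2) ≈ 2.466326
Root arguments: θ_k = (arg(w) + 360°k)/2 for k = 0, 1, ..., 1
Compute each root as (root modulus)(cos θ_k + i sin θ_k) using full-precision intermediates, then round to 4 decimal places.
Roots: -1.8819 + 1.5942i, 1.8819 - 1.5942i


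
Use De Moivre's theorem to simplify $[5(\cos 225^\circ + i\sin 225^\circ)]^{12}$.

By De Moivre: z^n = r^n(cos(nθ) + i sin(nθ))
= 5^12(cos(12*225°) + i sin(12*225°))
= 244140625(cos 180° + i sin 180°)
= -244140625


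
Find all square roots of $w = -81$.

|w| = 81, arg(w) = 180°
Root modulus = 81^(1/2) = 9
Root arguments: θ_k = (180° + 360°k)/2 for k = 0, 1, ..., 1
Roots: 9i, -9i


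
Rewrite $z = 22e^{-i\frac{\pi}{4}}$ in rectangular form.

a = r cos θ = 22 * sqrt(2)/2 = 11*sqrt(2)
b = r sin θ = 22 * -sqrt(2)/2 = -11*sqrt(2)
z = 11*sqrt(2) - 11*sqrt(2)i


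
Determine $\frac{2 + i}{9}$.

Divisor is real, so divide each part by 9:
= 2/9 + (1/9)i


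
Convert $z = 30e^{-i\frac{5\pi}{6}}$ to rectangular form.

a = r cos θ = 30 * -sqrt(3)/2 = -15*sqrt(3)
b = r sin θ = 30 * -1/2 = -15
z = -15*sqrt(3) - 15i


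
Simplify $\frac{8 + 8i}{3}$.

Divisor is real, so divide each part by 3:
= 8/3 + (8/3)i


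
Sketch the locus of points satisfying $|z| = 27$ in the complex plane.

|z| = 27 means sqrt(x^2 + y^2) = 27
This is a circle of radius 27 centered at the origin


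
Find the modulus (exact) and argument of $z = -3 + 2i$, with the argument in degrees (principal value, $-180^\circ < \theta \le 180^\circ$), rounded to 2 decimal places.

|z| = sqrt((-3)^2 + 2^2) = sqrt(13)
arg(z) = arctan(b/a) = arctan(2/-3) (quadrant-adjusted) = 146.31°


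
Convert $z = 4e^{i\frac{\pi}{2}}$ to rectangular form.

a = r cos θ = 4 * 0 = 0
b = r sin θ = 4 * 1 = 4
z = 4i


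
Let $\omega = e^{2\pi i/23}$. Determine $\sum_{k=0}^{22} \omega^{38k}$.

Let ζ = ω^38 = e^(2πi·38/23). Since 23 ∤ 38, ζ ≠ 1.
Sum = Σ_{k=0}^{22} ζ^k = (ζ^23 - 1)/(ζ - 1) = (ω^{38·23} - 1)/(ζ - 1) = (1 - 1)/(ζ - 1) = 0


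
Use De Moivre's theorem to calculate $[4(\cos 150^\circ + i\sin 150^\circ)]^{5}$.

By De Moivre: z^n = r^n(cos(nθ) + i sin(nθ))
= 4^5(cos(5*150°) + i sin(5*150°))
= 1024(cos 30° + i sin 30°)
= 512*sqrt(3) + 512i


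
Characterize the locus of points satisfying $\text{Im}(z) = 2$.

Im(z) = y where z = x + yi; the equation y = 2 is satisfied by all points with that y-coordinate
Locus: Horizontal line y = 2


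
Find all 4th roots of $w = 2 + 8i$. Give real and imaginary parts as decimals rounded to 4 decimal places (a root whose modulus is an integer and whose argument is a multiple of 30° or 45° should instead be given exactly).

|w| = sqrt(68) ≈ 8.246211, arg(w) ≈ 75.963757°
Root modulus = sqrt(68)^(1/4) ≈ 1.694586
Root arguments: θ_k = (arg(w) + 360°k)/4 for k = 0, 1, ..., 3
Compute each root as (root modulus)(cos θ_k + i sin θ_k) using full-precision intermediates, then round to 4 decimal places.
Roots: 1.6023 + 0.5514i, -0.5514 + 1.6023i, -1.6023 - 0.5514i, 0.5514 - 1.6023i


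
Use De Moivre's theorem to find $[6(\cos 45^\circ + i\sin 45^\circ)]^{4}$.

By De Moivre: z^n = r^n(cos(nθ) + i sin(nθ))
= 6^4(cos(4*45°) + i sin(4*45°))
= 1296(cos 180° + i sin 180°)
= -1296


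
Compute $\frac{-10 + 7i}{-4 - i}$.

Multiply numerator and denominator by conjugate (-4 + i):
= (-10 + 7i)(-4 + i) / ((-4)^2 + (-1)^2)
= (33 - 38i) / 17
= 33/17 - (38/17)i


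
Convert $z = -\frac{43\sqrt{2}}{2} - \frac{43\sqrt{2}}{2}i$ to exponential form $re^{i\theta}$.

r = |z| = sqrt((-43*sqrt(2)/2)^2 + (-43*sqrt(2)/2)^2) = sqrt(1849/2 + 1849/2) = sqrt(1849) = 43
θ = arctan(b/a) = arctan(-30.4056/-30.4056) (quadrant-adjusted) = 225° = 5π/4
z = 43e^(i*5π/4)


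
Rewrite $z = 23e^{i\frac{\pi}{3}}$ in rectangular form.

a = r cos θ = 23 * 1/2 = 23/2
b = r sin θ = 23 * sqrt(3)/2 = 23*sqrt(3)/2
z = 23/2 + (23*sqrt(3)/2)i


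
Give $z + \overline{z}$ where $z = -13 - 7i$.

z + conjugate(z) = (a + bi) + (a - bi) = 2a
= 2 * (-13) = -26


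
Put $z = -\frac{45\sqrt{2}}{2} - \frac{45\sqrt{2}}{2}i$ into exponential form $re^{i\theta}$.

r = |z| = sqrt((-45*sqrt(2)/2)^2 + (-45*sqrt(2)/2)^2) = sqrt(2025/2 + 2025/2) = sqrt(2025) = 45
θ = arctan(b/a) = arctan(-31.8198/-31.8198) (quadrant-adjusted) = 225° = 5π/4
z = 45e^(i*5π/4)


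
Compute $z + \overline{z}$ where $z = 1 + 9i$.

z + conjugate(z) = (a + bi) + (a - bi) = 2a
= 2 * 1 = 2


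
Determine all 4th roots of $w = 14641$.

|w| = 14641, arg(w) = 0°
Root modulus = 14641^(1/4) = 11
Root arguments: θ_k = (0° + 360°k)/4 for k = 0, 1, ..., 3
Roots: 11, 11i, -11, -11i
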